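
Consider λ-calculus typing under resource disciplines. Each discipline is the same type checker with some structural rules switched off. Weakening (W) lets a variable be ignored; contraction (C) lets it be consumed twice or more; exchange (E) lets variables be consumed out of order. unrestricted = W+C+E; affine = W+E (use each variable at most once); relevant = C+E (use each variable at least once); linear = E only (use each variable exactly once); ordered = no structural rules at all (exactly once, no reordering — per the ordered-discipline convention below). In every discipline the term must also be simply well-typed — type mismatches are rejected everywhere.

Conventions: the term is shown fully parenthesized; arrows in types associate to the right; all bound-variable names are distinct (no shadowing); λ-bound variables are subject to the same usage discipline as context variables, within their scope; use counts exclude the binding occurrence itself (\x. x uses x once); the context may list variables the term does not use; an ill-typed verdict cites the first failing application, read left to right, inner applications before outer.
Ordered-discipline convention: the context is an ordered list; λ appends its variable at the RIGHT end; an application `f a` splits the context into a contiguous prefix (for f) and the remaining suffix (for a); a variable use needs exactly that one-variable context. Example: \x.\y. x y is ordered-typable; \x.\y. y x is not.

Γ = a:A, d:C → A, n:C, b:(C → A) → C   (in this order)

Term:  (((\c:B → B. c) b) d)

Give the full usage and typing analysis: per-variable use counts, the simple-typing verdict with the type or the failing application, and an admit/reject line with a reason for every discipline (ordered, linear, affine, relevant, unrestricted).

use counts: a ×0; d ×1; n ×0; b ×1; c [bound] ×1
order of uses: c, b, d
typing: ill-typed: argument of type (C → A) → C where B → B is required
ordered: ✗ — a type mismatch blocks all five
linear: ✗ — the type mismatch rejects it
affine: ✗ — not simply typable
relevant: ✗ — fails simple typing
unrestricted: ✗ — a type mismatch blocks all five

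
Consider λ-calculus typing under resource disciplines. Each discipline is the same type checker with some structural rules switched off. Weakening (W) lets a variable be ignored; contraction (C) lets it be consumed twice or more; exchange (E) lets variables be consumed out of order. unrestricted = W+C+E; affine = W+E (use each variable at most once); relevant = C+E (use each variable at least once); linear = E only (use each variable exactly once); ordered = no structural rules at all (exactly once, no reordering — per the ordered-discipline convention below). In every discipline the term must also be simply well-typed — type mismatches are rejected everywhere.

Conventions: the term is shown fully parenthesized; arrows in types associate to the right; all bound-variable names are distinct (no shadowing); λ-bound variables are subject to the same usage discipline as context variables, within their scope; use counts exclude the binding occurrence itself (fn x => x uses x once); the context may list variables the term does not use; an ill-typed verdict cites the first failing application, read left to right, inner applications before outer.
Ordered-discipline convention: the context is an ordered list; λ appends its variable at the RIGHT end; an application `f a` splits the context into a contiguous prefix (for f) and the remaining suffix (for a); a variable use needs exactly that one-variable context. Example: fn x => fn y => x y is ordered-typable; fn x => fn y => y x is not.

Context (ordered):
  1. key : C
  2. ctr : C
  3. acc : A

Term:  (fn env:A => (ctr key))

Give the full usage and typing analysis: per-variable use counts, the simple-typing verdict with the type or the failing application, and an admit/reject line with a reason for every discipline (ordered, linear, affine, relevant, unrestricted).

usage: key=1; ctr=1; acc=0; env (bound)=0
left-to-right use order: ctr, key
typing: ill-typed: non-arrow in function slot: C
ordered: ✗ — the type mismatch rejects it
linear: ✗ — not simply typable
affine: ✗ — fails simple typing
relevant: ✗ — a type mismatch blocks all five
unrestricted: ✗ — the type mismatch rejects it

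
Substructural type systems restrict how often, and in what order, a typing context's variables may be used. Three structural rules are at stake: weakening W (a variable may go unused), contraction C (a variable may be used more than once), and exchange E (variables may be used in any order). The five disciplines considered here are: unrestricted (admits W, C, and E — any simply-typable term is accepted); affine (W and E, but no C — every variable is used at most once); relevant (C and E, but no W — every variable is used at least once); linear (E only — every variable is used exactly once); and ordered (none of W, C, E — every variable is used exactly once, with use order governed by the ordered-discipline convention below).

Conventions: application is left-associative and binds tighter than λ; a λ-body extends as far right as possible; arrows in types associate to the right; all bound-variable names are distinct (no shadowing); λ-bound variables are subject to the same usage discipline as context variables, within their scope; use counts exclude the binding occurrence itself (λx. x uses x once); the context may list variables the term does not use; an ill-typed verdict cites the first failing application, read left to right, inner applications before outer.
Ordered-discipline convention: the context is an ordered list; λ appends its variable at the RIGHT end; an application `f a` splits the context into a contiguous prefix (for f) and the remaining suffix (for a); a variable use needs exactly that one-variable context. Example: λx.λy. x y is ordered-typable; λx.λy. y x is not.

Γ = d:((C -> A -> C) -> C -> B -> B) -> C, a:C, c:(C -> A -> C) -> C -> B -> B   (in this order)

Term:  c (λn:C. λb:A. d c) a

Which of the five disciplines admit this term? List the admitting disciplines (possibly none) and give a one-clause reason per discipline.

admitting disciplines: unrestricted
use counts: d=1; a=1; c=2; n [bound]=0; b [bound]=0
left-to-right use order: c, d, c, a
typing: the term checks, with type B -> B
ordered: ✗, uses contraction: c ×2; n, b left unused
linear: ✗, uses contraction: c ×2; n, b left unused
affine: ✗, uses contraction: c ×2
relevant: ✗, n, b left unused
unrestricted: ✓, type-checks (B -> B) and nothing is barred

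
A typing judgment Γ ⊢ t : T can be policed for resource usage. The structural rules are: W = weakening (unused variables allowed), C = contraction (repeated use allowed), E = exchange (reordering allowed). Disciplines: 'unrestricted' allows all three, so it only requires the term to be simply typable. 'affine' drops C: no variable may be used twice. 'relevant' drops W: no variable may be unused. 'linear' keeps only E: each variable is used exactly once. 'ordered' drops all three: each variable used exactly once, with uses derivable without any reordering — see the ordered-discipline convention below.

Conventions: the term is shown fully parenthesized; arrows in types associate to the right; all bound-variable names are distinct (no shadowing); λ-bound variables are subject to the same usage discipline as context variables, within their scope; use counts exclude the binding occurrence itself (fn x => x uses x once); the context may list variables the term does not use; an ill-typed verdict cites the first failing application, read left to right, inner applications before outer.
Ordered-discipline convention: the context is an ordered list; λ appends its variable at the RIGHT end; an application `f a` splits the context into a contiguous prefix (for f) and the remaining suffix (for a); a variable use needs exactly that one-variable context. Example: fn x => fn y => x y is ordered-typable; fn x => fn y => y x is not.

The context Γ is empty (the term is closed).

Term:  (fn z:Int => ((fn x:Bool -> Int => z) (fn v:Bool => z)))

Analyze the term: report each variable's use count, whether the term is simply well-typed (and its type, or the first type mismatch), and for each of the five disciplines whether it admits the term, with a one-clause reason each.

use counts: z (λ-bound): 2×, x (λ-bound): 0×, v (λ-bound): 0×
order of uses: z, z
typing: the term checks, with type Int -> Int
ordered ✗ (uses contraction: z ×2; unused: x, v — weakening required)
linear ✗ (uses contraction: z ×2; unused: x, v — weakening required)
affine ✗ (uses contraction: z ×2)
relevant ✗ (unused: x, v — weakening required)
unrestricted ✓ (well-typed at Int -> Int; no restrictions here)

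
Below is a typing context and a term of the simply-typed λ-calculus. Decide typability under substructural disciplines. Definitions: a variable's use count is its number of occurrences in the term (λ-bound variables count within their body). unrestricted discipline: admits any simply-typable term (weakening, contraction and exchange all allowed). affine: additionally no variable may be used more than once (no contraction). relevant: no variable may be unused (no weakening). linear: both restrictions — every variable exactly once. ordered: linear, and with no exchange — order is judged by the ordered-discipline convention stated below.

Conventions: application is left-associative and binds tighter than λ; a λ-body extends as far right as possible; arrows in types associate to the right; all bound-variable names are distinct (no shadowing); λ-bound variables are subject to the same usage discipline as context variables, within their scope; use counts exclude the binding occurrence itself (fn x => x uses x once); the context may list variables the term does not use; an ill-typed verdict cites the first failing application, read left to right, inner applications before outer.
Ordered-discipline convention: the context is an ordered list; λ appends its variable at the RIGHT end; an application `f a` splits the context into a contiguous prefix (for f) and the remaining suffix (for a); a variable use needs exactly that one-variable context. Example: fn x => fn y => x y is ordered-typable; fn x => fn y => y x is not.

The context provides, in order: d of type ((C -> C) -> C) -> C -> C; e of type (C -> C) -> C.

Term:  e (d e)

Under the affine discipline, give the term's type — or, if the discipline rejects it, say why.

not well-typed under affine — e ×2 used more than once (contraction)
usage: d=1, e=2
left-to-right use order: e, d, e
typing: well-typed at C
all disciplines: ordered ✗; linear ✗; affine ✗; relevant ✓; unrestricted ✓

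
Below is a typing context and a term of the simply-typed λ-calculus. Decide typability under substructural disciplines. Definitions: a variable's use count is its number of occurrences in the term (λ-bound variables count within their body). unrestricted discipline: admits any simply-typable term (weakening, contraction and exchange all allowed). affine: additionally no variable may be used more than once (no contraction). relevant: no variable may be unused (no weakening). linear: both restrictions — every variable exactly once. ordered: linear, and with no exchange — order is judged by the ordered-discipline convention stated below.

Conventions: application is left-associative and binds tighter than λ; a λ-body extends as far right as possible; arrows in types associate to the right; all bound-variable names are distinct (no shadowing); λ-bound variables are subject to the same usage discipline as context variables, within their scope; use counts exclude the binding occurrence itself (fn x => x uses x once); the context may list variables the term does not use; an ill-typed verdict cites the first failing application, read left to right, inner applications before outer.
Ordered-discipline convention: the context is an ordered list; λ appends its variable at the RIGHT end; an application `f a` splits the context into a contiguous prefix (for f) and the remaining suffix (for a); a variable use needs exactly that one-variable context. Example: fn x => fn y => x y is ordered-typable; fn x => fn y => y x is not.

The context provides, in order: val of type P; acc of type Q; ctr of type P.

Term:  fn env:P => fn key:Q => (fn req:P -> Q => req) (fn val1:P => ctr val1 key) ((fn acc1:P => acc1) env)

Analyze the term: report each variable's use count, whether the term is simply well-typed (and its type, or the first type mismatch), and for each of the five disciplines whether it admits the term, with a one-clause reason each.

usage: val=0, acc=0, ctr=1, env (λ-bound)=1, key (λ-bound)=1, req (λ-bound)=1, val1 (λ-bound)=1, acc1 (λ-bound)=1
uses in reading order: req, ctr, val1, key, acc1, env
typing: ill-typed: non-arrow in function slot: P
ordered: ✗ — fails simple typing
linear: ✗ — a type mismatch blocks all five
affine: ✗ — the type mismatch rejects it
relevant: ✗ — not simply typable
unrestricted: ✗ — fails simple typing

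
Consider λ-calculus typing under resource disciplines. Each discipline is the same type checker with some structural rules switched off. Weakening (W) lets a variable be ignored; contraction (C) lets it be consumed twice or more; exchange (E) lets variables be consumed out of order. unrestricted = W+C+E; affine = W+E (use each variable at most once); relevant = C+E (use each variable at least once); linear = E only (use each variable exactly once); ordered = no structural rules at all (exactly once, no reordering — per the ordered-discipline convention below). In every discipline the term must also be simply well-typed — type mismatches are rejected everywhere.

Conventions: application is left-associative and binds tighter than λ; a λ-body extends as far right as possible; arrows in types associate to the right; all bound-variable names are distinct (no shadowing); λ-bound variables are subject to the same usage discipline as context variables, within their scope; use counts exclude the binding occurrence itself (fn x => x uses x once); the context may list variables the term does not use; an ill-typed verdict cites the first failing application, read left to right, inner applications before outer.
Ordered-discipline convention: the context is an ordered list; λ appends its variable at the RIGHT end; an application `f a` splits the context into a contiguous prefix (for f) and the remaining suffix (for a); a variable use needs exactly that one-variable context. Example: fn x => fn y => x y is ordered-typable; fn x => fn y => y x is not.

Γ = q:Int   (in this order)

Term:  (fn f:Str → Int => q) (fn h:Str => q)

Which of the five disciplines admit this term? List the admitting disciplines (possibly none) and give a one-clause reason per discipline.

accepted by: unrestricted
counts: q: 2×, f (λ-bound): 0×, h (λ-bound): 0×
order of uses: q, q
typing: ✓ — Int
ordered ✗ (repeated use of q ×2; f, h left unused)
linear ✗ (repeated use of q ×2; f, h left unused)
affine ✗ (repeated use of q ×2)
relevant ✗ (f, h left unused)
unrestricted ✓ (well-typed at Int; no restrictions here)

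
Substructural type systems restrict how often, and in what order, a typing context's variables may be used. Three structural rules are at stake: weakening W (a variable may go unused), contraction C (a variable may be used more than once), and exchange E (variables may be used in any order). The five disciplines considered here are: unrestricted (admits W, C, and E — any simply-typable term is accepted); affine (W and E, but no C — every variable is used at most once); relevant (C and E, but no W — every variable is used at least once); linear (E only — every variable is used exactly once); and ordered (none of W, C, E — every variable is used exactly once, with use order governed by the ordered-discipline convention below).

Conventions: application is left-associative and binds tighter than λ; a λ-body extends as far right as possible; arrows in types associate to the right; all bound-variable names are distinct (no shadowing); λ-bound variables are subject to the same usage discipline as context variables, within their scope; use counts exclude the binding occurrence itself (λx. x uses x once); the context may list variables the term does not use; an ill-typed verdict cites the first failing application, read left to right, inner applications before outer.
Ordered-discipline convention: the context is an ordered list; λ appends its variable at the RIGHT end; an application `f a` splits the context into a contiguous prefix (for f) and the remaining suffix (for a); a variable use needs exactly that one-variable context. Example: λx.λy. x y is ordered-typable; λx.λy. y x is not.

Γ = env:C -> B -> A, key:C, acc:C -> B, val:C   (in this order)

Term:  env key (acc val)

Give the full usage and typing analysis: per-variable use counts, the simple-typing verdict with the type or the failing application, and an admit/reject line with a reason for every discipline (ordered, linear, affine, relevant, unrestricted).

counts: env: 1, key: 1, acc: 1, val: 1
order of uses: env, key, acc, val
typing: ✓ — A
ordered: ✓ — env, key, acc, val once each; derivable with no W/C/E
linear: ✓ — each of env, key, acc, val used exactly once
affine: ✓ — at most one use each (env, key, acc, val)
relevant: ✓ — at least one use each (env, key, acc, val)
unrestricted: ✓ — type-checks (A) and nothing is barred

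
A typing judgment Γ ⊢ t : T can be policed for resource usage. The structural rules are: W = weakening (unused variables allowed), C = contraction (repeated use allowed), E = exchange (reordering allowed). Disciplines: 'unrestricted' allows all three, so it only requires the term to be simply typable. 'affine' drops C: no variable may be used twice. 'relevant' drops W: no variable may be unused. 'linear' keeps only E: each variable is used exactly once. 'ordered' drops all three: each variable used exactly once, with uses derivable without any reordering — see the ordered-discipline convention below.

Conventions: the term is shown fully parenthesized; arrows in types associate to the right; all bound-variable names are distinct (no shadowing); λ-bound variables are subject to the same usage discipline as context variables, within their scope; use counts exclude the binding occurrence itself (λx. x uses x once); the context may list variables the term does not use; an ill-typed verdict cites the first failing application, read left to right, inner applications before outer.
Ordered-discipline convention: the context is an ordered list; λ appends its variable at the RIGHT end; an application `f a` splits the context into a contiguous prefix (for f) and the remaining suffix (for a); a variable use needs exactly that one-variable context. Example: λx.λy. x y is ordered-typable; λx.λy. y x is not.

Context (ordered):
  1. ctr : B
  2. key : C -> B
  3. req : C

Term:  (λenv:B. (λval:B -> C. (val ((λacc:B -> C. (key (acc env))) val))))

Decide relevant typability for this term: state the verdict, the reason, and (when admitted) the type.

no — ctr, req left unused
use counts: ctr: 0×; key: 1×; req: 0×; env (λ-bound): 1×; val (λ-bound): 2×; acc (λ-bound): 1×
uses in reading order: val, key, acc, env, val
typing: the term checks, with type B -> (B -> C) -> C
across the five disciplines: ordered ✗ | linear ✗ | affine ✗ | relevant ✗ | unrestricted ✓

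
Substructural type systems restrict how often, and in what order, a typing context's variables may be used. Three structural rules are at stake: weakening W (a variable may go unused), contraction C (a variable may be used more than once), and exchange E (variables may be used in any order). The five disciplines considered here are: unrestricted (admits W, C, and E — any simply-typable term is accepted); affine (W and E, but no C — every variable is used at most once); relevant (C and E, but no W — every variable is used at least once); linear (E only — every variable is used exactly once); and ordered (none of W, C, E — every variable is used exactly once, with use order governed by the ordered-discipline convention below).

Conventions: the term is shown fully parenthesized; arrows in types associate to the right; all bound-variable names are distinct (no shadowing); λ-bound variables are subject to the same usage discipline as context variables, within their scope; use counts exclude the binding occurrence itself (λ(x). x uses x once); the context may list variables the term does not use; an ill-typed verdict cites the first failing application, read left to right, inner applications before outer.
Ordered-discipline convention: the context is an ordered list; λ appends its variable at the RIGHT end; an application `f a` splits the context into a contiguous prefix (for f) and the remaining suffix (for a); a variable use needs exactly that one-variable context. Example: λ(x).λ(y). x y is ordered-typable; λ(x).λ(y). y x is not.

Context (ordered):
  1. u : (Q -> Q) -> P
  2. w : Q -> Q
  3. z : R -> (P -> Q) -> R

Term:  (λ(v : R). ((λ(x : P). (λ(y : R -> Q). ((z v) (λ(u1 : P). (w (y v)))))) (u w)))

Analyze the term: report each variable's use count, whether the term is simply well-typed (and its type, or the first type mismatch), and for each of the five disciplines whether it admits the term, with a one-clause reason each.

usage: u=1, w=2, z=1, v (λ-bound)=2, x (λ-bound)=0, y (λ-bound)=1, u1 (λ-bound)=0
left-to-right use order: z, v, w, y, v, u, w
typing: well-typed at R -> (R -> Q) -> R
ordered ✗ (w ×2, v ×2 used more than once (contraction); needs weakening: x, u1 unused)
linear ✗ (w ×2, v ×2 used more than once (contraction); needs weakening: x, u1 unused)
affine ✗ (w ×2, v ×2 used more than once (contraction))
relevant ✗ (needs weakening: x, u1 unused)
unrestricted ✓ (type-checks (R -> (R -> Q) -> R) and nothing is barred)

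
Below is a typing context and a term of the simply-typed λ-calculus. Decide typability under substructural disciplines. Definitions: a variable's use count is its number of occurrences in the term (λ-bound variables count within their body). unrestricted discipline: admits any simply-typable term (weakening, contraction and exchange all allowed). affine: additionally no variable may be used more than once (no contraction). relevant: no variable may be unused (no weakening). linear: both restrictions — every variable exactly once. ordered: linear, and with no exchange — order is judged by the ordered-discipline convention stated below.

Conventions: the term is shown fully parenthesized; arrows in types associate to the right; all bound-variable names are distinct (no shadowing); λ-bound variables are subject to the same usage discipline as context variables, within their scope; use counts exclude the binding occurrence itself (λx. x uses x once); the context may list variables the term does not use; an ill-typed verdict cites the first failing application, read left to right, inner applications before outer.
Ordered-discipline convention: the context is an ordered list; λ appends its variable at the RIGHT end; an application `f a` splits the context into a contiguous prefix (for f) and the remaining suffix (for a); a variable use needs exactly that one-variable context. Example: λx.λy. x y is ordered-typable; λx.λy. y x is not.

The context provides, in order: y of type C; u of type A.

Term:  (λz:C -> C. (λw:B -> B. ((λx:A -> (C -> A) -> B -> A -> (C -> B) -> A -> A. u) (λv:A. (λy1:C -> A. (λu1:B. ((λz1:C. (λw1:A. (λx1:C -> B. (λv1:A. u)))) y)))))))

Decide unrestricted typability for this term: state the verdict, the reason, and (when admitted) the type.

yes — well-typed at (C -> C) -> (B -> B) -> A; no restrictions here; term : (C -> C) -> (B -> B) -> A
usage: y: 1×; u: 2×; z (bound): 0×; w (bound): 0×; x (bound): 0×; v (bound): 0×; y1 (bound): 0×; u1 (bound): 0×; z1 (bound): 0×; w1 (bound): 0×; x1 (bound): 0×; v1 (bound): 0×
left-to-right use order: u, u, y
typing: ✓ — (C -> C) -> (B -> B) -> A
summary: ordered ✗ | linear ✗ | affine ✗ | relevant ✗ | unrestricted ✓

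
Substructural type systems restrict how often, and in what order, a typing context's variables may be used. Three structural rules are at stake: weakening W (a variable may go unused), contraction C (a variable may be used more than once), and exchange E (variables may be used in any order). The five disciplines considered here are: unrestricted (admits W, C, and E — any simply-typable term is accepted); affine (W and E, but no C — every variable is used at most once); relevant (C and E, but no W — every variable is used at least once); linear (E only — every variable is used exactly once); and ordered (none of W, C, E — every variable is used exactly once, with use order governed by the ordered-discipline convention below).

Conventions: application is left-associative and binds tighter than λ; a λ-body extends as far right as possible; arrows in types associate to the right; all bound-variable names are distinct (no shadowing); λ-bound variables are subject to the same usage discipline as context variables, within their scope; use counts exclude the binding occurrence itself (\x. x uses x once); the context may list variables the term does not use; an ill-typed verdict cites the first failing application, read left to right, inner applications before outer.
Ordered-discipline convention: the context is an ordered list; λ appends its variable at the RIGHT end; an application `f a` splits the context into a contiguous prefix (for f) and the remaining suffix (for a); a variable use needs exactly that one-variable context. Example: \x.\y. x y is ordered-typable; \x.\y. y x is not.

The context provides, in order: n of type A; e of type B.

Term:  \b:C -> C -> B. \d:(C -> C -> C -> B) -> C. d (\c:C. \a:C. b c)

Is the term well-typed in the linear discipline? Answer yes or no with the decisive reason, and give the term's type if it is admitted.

no — n, e, a left unused
variable uses: n=0, e=0, b (bound)=1, d (bound)=1, c (bound)=1, a (bound)=0
uses in reading order: d, b, c
typing: the term checks, with type (C -> C -> B) -> ((C -> C -> C -> B) -> C) -> C
all disciplines: ordered ✗, linear ✗, affine ✓, relevant ✗, unrestricted ✓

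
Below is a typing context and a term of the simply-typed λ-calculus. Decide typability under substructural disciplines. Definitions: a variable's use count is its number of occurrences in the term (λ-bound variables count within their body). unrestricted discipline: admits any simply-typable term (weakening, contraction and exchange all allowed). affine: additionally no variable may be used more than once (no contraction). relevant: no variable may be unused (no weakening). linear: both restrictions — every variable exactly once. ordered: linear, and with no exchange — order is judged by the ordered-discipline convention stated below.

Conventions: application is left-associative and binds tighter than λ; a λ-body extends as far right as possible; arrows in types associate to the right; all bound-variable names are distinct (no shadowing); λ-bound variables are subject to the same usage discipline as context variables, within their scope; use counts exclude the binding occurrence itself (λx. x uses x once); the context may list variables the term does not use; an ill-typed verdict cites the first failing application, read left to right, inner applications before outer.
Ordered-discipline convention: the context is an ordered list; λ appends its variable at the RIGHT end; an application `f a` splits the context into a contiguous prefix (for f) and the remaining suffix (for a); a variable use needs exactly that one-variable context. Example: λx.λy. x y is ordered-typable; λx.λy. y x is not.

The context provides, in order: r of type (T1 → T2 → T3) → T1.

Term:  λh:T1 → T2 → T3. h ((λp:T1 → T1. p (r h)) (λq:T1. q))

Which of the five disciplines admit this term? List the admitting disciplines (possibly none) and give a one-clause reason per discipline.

admitted by: relevant, unrestricted
counts: r=1; h (bound)=2; p (bound)=1; q (bound)=1
left-to-right use order: h, p, r, h, q
typing: well-typed — term : (T1 → T2 → T3) → T2 → T3
ordered: ✗, needs contraction — h ×2
linear: ✗, needs contraction — h ×2
affine: ✗, needs contraction — h ×2
relevant: ✓, r, h, p, q: all used, weakening unneeded
unrestricted: ✓, simply typable at (T1 → T2 → T3) → T2 → T3; W, C, E all held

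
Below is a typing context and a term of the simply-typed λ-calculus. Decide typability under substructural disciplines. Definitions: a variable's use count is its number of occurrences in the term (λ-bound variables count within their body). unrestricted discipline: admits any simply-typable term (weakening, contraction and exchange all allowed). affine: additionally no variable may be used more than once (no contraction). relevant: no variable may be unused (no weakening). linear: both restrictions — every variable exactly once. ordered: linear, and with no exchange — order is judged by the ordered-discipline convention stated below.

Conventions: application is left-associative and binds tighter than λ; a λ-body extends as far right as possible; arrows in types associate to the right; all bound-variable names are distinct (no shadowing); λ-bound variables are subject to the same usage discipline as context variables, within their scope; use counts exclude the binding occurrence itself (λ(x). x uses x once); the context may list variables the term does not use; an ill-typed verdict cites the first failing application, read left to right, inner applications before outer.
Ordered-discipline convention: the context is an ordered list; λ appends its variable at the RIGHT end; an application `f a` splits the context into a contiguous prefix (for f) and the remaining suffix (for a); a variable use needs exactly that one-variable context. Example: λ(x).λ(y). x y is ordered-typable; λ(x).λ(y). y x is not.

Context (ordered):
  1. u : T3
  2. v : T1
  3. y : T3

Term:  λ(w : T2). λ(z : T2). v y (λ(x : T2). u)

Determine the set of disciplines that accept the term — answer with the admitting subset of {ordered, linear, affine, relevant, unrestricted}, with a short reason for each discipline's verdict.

admitting disciplines: none
use counts: u ×1, v ×1, y ×1, w [bound] ×0, z [bound] ×0, x [bound] ×0
uses in reading order: v, y, u
typing: ill-typed: applying a non-function (T1)
ordered: ✗ — fails simple typing
linear: ✗ — a type mismatch blocks all five
affine: ✗ — the type mismatch rejects it
relevant: ✗ — not simply typable
unrestricted: ✗ — fails simple typing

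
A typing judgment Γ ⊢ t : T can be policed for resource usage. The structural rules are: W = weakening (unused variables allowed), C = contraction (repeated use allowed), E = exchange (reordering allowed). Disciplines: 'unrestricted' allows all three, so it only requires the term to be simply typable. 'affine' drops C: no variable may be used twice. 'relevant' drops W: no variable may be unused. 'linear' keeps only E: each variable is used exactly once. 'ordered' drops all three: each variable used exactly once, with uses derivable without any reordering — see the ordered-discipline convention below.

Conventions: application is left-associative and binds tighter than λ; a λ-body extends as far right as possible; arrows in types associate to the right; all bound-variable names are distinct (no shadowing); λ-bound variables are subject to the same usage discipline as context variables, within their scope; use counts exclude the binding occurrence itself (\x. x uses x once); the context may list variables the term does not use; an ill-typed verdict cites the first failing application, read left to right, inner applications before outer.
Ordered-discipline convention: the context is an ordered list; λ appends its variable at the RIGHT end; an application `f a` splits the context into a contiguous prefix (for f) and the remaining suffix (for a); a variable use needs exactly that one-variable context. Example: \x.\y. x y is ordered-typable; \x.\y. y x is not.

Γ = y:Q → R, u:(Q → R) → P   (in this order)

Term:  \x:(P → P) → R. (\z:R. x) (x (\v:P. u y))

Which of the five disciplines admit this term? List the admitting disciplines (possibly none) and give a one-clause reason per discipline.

admitted in: unrestricted
counts: y=1; u=1; x [bound]=2; z [bound]=0; v [bound]=0
use order (left to right): x, x, u, y
typing: well-typed — term : ((P → P) → R) → (P → P) → R
ordered ✗ (needs contraction — x ×2; z, v never used (weakening))
linear ✗ (needs contraction — x ×2; z, v never used (weakening))
affine ✗ (needs contraction — x ×2)
relevant ✗ (z, v never used (weakening))
unrestricted ✓ (well-typed at ((P → P) → R) → (P → P) → R; no restrictions here)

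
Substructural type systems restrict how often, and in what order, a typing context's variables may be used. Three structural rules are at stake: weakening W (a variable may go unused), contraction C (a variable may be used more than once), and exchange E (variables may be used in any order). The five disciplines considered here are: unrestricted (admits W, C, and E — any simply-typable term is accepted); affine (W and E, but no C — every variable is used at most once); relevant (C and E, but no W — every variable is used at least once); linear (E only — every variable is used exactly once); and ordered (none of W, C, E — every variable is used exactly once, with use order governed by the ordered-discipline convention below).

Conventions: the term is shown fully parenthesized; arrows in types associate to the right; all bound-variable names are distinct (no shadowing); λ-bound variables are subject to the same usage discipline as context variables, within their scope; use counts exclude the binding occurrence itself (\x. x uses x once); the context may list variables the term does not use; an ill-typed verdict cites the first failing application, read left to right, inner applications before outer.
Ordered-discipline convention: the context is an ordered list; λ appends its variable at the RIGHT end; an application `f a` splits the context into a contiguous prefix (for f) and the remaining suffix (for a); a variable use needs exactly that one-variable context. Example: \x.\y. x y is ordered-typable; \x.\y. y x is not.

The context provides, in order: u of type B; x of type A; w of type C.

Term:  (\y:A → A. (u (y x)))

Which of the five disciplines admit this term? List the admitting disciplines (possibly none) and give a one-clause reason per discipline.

admitted in: none
use counts: u: 1×; x: 1×; w: 0×; y [bound]: 1×
left-to-right use order: u, y, x
typing: ill-typed: non-function type B applied to an argument
ordered: ✗ — a type mismatch blocks all five
linear: ✗ — the type mismatch rejects it
affine: ✗ — not simply typable
relevant: ✗ — fails simple typing
unrestricted: ✗ — a type mismatch blocks all five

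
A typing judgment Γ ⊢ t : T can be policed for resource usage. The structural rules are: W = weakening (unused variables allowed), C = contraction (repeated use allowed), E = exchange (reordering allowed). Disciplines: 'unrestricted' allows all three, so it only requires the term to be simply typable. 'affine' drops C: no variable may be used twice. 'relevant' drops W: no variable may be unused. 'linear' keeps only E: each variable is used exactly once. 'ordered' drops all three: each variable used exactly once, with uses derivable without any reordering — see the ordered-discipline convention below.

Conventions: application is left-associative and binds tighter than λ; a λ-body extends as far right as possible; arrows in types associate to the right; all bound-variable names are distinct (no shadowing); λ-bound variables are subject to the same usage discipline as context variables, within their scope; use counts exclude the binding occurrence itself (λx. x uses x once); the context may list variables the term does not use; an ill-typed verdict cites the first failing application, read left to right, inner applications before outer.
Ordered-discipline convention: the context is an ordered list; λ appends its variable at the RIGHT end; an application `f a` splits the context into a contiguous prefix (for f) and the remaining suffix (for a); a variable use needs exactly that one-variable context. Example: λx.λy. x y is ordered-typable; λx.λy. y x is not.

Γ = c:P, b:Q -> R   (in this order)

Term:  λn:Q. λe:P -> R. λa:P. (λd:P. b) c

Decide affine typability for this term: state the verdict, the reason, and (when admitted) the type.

yes — no duplicate uses among c, b, n, e, a, d; term : Q -> (P -> R) -> P -> Q -> R
variable uses: c: 1×; b: 1×; n [bound]: 0×; e [bound]: 0×; a [bound]: 0×; d [bound]: 0×
order of uses: b, c
typing: the term checks, with type Q -> (P -> R) -> P -> Q -> R
per-discipline verdicts: ordered ✗; linear ✗; affine ✓; relevant ✗; unrestricted ✓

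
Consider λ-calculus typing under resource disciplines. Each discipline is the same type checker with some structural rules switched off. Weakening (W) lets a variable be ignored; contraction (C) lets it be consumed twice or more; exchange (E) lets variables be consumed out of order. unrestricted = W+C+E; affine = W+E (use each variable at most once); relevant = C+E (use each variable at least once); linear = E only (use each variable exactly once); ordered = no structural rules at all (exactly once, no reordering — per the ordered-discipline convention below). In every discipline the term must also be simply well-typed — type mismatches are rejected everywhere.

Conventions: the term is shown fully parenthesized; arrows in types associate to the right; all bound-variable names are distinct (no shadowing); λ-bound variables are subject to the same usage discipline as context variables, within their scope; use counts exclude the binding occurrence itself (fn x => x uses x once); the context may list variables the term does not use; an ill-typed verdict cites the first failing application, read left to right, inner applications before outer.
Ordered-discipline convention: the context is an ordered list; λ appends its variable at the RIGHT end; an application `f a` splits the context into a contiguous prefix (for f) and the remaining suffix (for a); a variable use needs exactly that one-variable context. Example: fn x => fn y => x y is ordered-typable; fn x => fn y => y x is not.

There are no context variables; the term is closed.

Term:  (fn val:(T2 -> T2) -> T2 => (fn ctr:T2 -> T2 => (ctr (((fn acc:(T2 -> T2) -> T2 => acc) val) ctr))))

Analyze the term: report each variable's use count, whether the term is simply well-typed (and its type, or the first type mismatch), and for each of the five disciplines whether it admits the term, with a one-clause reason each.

variable uses: val (λ-bound)=1; ctr (λ-bound)=2; acc (λ-bound)=1
left-to-right use order: ctr, acc, val, ctr
typing: ✓ — ((T2 -> T2) -> T2) -> (T2 -> T2) -> T2
ordered: ✗, uses contraction: ctr ×2
linear: ✗, uses contraction: ctr ×2
affine: ✗, uses contraction: ctr ×2
relevant: ✓, every one of val, ctr, acc appears
unrestricted: ✓, typability at ((T2 -> T2) -> T2) -> (T2 -> T2) -> T2 is all that's needed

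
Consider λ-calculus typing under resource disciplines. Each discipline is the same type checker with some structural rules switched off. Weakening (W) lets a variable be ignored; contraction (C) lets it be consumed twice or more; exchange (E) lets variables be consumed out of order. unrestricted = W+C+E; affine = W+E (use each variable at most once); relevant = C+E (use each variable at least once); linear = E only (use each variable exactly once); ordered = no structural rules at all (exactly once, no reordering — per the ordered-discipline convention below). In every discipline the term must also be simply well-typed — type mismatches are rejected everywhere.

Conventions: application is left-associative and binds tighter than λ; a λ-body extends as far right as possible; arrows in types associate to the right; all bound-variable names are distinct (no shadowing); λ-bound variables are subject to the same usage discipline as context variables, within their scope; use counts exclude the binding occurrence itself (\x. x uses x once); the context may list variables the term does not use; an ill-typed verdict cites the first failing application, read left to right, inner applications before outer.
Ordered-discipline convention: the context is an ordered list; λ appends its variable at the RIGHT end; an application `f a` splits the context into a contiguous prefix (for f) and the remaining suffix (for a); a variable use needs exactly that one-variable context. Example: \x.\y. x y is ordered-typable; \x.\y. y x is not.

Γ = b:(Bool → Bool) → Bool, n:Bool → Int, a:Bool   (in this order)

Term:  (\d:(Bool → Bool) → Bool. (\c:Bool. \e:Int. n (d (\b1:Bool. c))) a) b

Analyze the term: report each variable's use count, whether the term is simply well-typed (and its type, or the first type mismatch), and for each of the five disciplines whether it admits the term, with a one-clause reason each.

variable uses: b: 1, n: 1, a: 1, d [bound]: 1, c [bound]: 1, e [bound]: 0, b1 [bound]: 0
order of uses: n, d, c, a, b
typing: the term checks, with type Int → Int
ordered: ✗, unused: e, b1 — weakening required
linear: ✗, unused: e, b1 — weakening required
affine: ✓, at most one use each (b, n, a, d, c, e, b1)
relevant: ✗, unused: e, b1 — weakening required
unrestricted: ✓, type-checks (Int → Int) and nothing is barred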